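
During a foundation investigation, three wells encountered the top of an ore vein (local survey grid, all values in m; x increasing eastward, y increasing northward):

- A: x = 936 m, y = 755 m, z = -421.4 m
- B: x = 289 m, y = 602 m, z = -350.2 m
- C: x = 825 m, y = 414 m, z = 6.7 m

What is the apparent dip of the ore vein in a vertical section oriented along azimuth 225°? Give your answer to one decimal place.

38.4°

Two edge vectors: A→B = (-647, -153, 71.2), A→C = (-111, -341, 428.1).
Normal n = (A→B) × (A→C) = (-41220.1, 269077.5, 203644).
So ∂z/∂x = −n_x/n_z = 0.20241 and ∂z/∂y = −n_y/n_z = −1.32131.
Unit vector along 225° is (sin 225°, cos 225°) = (-0.7071, -0.7071).
Slope in that direction = a·(-0.7071) + b·(-0.7071) = 0.79118.
Apparent dip = arctan|0.79118| = 38.4° (true dip is 53.2°, so apparent ≤ true as expected).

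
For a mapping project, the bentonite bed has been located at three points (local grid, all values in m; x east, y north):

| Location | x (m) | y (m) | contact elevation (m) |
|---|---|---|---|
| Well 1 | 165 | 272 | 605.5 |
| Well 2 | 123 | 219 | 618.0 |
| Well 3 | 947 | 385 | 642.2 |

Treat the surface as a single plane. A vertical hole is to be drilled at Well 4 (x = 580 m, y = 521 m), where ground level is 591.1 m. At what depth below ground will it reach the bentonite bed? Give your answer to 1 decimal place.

Let the plane be z = a·x + b·y + c.
Well 2−Well 1: −42a − 53b = 12.5;  Well 3−Well 1: 782a + 113b = 36.7.
Solving gives a = 0.09149, b = −0.30835.
Then c = 605.5 − a·165 − b·272 = 674.28.
At (580, 521): z_contact = 53.06 − 160.65 + 674.28 = 566.69 m.
Depth below ground = 591.1 − 566.69 = 24.4 m.

24.4 m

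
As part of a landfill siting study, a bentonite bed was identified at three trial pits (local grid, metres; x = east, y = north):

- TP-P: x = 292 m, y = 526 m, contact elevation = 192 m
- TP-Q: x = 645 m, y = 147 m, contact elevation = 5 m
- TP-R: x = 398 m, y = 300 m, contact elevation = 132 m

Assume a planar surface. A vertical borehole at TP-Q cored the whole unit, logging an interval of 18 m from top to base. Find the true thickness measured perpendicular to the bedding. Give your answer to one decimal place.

Two edge vectors: TP-P→TP-Q = (353, -379, -187), TP-P→TP-R = (106, -226, -60).
Normal n = (TP-P→TP-Q) × (TP-P→TP-R) = (-19522, 1358, -39604).
So ∂z/∂x = −n_x/n_z = −0.49293 and ∂z/∂y = −n_y/n_z = 0.03429.
|∇z| = √(a²+b²) = 0.49412, so dip δ = arctan(0.49412) = 26.29°.
True thickness = vertical thickness × cos δ = 18 × cos 26.29° = 16.1 m.

16.1 m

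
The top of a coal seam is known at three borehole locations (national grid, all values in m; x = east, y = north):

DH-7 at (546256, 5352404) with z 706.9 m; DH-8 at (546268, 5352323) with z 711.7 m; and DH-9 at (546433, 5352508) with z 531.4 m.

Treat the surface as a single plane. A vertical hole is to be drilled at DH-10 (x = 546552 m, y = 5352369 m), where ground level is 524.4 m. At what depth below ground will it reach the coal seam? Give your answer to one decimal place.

Two edge vectors: DH-7→DH-8 = (12, -81, 4.8), DH-7→DH-9 = (177, 104, -175.5).
Normal n = (DH-7→DH-8) × (DH-7→DH-9) = (13716.3, 2955.6, 15585).
So ∂z/∂x = −n_x/n_z = −0.880096246 and ∂z/∂y = −n_y/n_z = −0.189643888.
Intercept c from DH-7: 706.9 + 480757.86 + 1015050.71 = 1496515.46.
At (546552, 5352369): z_contact = −481018.36 − 1015044.07 + 1496515.46 = 453.03 m.
Depth below ground = 524.4 − 453.03 = 71.4 m.

71.4 m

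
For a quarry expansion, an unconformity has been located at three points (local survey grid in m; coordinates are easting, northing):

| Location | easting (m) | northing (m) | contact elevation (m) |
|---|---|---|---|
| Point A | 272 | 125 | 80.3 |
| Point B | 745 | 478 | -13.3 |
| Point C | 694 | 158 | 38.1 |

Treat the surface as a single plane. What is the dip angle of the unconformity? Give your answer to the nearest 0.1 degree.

Let the plane be z = a·easting + b·northing + c.
Point B−Point A: 473a + 353b = −93.6;  Point C−Point A: 422a + 33b = −42.2.
Solving gives a = −0.08854, b = −0.14651.
Gradient magnitude |∇z| = √(a² + b²) = √(0.00784 + 0.02147) = 0.17119.
True dip = arctan(0.17119) = 9.7°, dipping toward NNE (azimuth ≈ 031°).

9.7°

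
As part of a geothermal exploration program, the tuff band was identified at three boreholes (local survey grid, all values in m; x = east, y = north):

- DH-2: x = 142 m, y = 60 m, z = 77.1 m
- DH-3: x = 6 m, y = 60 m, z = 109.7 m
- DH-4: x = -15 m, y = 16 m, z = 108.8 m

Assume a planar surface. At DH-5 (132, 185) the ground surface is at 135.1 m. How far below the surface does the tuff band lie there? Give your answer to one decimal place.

38.7 m

Two edge vectors: DH-2→DH-3 = (-136, 0, 32.6), DH-2→DH-4 = (-157, -44, 31.7).
Normal n = (DH-2→DH-3) × (DH-2→DH-4) = (1434.4, -807, 5984).
So ∂z/∂x = −n_x/n_z = −0.23971 and ∂z/∂y = −n_y/n_z = 0.13486.
Intercept c from DH-2: 77.1 + 34.04 − 8.09 = 103.05.
At (132, 185): z_contact = −31.64 + 24.95 + 103.05 = 96.35 m.
Depth below ground = 135.1 − 96.35 = 38.7 m.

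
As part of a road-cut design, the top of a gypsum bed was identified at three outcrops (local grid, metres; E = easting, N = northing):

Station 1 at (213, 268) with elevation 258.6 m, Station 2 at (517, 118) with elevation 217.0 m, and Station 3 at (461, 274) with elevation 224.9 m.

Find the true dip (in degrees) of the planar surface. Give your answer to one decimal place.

7.7°

Two edge vectors: Station 1→Station 2 = (304, -150, -41.6), Station 1→Station 3 = (248, 6, -33.7).
Normal n = (Station 1→Station 2) × (Station 1→Station 3) = (5304.6, -72, 39024).
So ∂z/∂E = −n_x/n_z = −0.13593 and ∂z/∂N = −n_y/n_z = 0.00185.
Gradient magnitude |∇z| = √(a² + b²) = √(0.01848 + 0.00000) = 0.13594.
True dip = arctan(0.13594) = 7.7°, dipping toward E (azimuth ≈ 091°).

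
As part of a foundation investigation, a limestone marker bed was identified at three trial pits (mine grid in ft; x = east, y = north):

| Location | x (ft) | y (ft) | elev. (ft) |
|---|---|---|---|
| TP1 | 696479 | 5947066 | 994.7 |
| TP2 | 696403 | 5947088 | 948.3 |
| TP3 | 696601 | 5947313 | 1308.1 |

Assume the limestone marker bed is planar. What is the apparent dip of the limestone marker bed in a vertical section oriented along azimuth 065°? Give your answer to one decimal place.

48.6°

Two edge vectors: TP1→TP2 = (-76, 22, -46.4), TP1→TP3 = (122, 247, 313.4).
Normal n = (TP1→TP2) × (TP1→TP3) = (18355.6, 18157.6, -21456).
So ∂z/∂x = −n_x/n_z = 0.85550 and ∂z/∂y = −n_y/n_z = 0.84627.
Unit vector along 065° is (sin 65°, cos 65°) = (0.9063, 0.4226).
Slope in that direction = a·(0.9063) + b·(0.4226) = 1.13300.
Apparent dip = arctan|1.13300| = 48.6° (true dip is 50.3°, so apparent ≤ true as expected).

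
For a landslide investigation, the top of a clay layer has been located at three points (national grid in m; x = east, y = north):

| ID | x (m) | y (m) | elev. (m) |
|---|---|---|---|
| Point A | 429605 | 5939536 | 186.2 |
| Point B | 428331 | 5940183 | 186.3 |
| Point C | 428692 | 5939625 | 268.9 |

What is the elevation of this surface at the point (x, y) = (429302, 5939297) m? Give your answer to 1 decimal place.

Two edge vectors: Point A→Point B = (-1274, 647, 0.1), Point A→Point C = (-913, 89, 82.7).
Normal n = (Point A→Point B) × (Point A→Point C) = (53498, 105268.5, 477325).
So ∂z/∂x = −n_x/n_z = −0.112078772 and ∂z/∂y = −n_y/n_z = −0.220538417.
Intercept c from Point A: 186.2 + 48149.60 + 1309895.87 = 1358231.67.
At (429302, 5939297): z = −48115.6 − 1309843.2 + 1358231.67 = 272.9 m.

272.9 m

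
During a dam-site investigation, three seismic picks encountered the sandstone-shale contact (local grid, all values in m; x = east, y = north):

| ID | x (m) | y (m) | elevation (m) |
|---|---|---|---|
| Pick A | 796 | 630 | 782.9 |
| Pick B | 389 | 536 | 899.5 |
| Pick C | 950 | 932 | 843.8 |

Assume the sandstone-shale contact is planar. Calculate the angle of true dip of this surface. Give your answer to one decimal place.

Let the plane be z = a·x + b·y + c.
Pick B−Pick A: −407a − 94b = 116.6;  Pick C−Pick A: 154a + 302b = 60.9.
Solving gives a = −0.37752, b = 0.39417.
Gradient magnitude |∇z| = √(a² + b²) = √(0.14252 + 0.15537) = 0.54579.
True dip = arctan(0.54579) = 28.6°, dipping toward SE (azimuth ≈ 136°).

28.6°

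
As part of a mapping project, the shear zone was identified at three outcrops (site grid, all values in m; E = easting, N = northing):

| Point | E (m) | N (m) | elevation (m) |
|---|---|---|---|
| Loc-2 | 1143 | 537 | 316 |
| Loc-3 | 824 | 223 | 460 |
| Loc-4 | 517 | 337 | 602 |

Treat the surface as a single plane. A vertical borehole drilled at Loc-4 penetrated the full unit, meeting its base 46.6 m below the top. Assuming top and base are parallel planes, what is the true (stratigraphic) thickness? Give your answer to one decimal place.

Two edge vectors: Loc-2→Loc-3 = (-319, -314, 144), Loc-2→Loc-4 = (-626, -200, 286).
Normal n = (Loc-2→Loc-3) × (Loc-2→Loc-4) = (-61004, 1090, -132764).
So ∂z/∂E = −n_x/n_z = −0.45949 and ∂z/∂N = −n_y/n_z = 0.00821.
|∇z| = √(a²+b²) = 0.45957, so dip δ = arctan(0.45957) = 24.68°.
True thickness = vertical thickness × cos δ = 46.6 × cos 24.68° = 42.3 m.

42.3 m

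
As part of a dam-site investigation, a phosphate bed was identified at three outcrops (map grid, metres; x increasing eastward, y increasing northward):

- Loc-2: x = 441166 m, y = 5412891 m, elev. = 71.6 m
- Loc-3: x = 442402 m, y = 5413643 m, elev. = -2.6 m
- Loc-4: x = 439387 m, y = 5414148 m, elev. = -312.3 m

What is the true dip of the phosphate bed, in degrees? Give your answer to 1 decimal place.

12.4°

Two edge vectors: Loc-2→Loc-3 = (1236, 752, -74.2), Loc-2→Loc-4 = (-1779, 1257, -383.9).
Normal n = (Loc-2→Loc-3) × (Loc-2→Loc-4) = (-195423.4, 606502.2, 2891460).
So ∂z/∂x = −n_x/n_z = 0.06759 and ∂z/∂y = −n_y/n_z = −0.20976.
Gradient magnitude |∇z| = √(a² + b²) = √(0.00457 + 0.04400) = 0.22038.
True dip = arctan(0.22038) = 12.4°, dipping toward NNW (azimuth ≈ 342°).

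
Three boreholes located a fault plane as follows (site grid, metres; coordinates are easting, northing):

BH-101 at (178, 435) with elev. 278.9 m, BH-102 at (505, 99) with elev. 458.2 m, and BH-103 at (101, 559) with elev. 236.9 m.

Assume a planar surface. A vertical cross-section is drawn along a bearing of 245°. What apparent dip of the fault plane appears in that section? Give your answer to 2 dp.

Two edge vectors: BH-101→BH-102 = (327, -336, 179.3), BH-101→BH-103 = (-77, 124, -42).
Normal n = (BH-101→BH-102) × (BH-101→BH-103) = (-8121.2, -72.1, 14676).
So ∂z/∂easting = −n_x/n_z = 0.55337 and ∂z/∂northing = −n_y/n_z = 0.00491.
Unit vector along 245° is (sin 245°, cos 245°) = (-0.9063, -0.4226).
Slope in that direction = a·(-0.9063) + b·(-0.4226) = −0.50360.
Apparent dip = arctan|0.50360| = 26.73° (true dip is 29.0°, so apparent ≤ true as expected).

26.73°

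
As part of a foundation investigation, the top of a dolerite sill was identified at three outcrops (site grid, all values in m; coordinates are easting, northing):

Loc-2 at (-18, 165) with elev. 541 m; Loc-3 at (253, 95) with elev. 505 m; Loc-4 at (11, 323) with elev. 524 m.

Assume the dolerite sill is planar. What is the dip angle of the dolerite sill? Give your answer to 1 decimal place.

Two edge vectors: Loc-2→Loc-3 = (271, -70, -36), Loc-2→Loc-4 = (29, 158, -17).
Normal n = (Loc-2→Loc-3) × (Loc-2→Loc-4) = (6878, 3563, 44848).
So ∂z/∂easting = −n_x/n_z = −0.15336 and ∂z/∂northing = −n_y/n_z = −0.07945.
Gradient magnitude |∇z| = √(a² + b²) = √(0.02352 + 0.00631) = 0.17272.
True dip = arctan(0.17272) = 9.8°, dipping toward ENE (azimuth ≈ 063°).

9.8°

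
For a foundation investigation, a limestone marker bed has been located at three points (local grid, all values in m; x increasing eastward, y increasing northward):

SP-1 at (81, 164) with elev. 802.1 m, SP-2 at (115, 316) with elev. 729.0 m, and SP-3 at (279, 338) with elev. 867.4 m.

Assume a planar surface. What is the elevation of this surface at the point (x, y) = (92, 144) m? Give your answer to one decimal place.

826.2 m

Two edge vectors: SP-1→SP-2 = (34, 152, -73.1), SP-1→SP-3 = (198, 174, 65.3).
Normal n = (SP-1→SP-2) × (SP-1→SP-3) = (22645, -16694, -24180).
So ∂z/∂x = −n_x/n_z = 0.93652 and ∂z/∂y = −n_y/n_z = −0.69041.
Intercept c from SP-1: 802.1 − 75.86 + 113.23 = 839.47.
At (92, 144): z = 86.2 − 99.4 + 839.47 = 826.2 m.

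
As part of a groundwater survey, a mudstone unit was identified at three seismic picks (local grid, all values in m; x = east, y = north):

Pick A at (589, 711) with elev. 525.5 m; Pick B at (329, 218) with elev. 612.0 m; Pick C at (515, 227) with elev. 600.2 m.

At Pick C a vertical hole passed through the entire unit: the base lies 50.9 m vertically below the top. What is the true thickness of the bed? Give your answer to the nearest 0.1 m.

Let the plane be z = a·x + b·y + c.
Pick B−Pick A: −260a − 493b = 86.5;  Pick C−Pick A: −74a − 484b = 74.7.
Solving gives a = −0.05639, b = −0.14572.
|∇z| = √(a²+b²) = 0.15625, so dip δ = arctan(0.15625) = 8.88°.
True thickness = vertical thickness × cos δ = 50.9 × cos 8.88° = 50.3 m.

50.3 m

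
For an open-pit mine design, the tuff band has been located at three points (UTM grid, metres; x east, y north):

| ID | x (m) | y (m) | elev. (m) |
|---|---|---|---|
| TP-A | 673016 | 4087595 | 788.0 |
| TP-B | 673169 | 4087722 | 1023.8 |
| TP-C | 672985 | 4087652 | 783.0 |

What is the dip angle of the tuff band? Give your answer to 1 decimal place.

50.8°

Two edge vectors: TP-A→TP-B = (153, 127, 235.8), TP-A→TP-C = (-31, 57, -5).
Normal n = (TP-A→TP-B) × (TP-A→TP-C) = (-14075.6, -6544.8, 12658).
So ∂z/∂x = −n_x/n_z = 1.11199 and ∂z/∂y = −n_y/n_z = 0.51705.
Gradient magnitude |∇z| = √(a² + b²) = √(1.23653 + 0.26734) = 1.22632.
True dip = arctan(1.22632) = 50.8°, dipping toward WSW (azimuth ≈ 245°).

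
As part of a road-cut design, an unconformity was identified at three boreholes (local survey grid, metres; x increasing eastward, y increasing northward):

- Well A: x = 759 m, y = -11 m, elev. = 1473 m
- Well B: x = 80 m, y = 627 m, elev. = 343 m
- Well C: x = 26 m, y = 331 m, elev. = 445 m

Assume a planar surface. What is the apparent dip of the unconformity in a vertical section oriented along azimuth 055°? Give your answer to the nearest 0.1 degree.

Let the plane be z = a·x + b·y + c.
Well B−Well A: −679a + 638b = −1130;  Well C−Well A: −733a + 342b = −1028.
Solving gives a = 1.14428, b = −0.55335.
Unit vector along 055° is (sin 55°, cos 55°) = (0.8192, 0.5736).
Slope in that direction = a·(0.8192) + b·(0.5736) = 0.61995.
Apparent dip = arctan|0.61995| = 31.8° (true dip is 51.8°, so apparent ≤ true as expected).

31.8°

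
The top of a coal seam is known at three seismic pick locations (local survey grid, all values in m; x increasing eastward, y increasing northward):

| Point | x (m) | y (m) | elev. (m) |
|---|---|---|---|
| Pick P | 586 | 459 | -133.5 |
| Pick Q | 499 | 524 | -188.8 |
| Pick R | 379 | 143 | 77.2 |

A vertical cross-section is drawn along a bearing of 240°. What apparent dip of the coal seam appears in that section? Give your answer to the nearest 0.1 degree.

Let the plane be z = a·x + b·y + c.
Pick Q−Pick P: −87a + 65b = −55.3;  Pick R−Pick P: −207a − 316b = 210.7.
Solving gives a = 0.09230, b = −0.72723.
Unit vector along 240° is (sin 240°, cos 240°) = (-0.8660, -0.5000).
Slope in that direction = a·(-0.8660) + b·(-0.5000) = 0.28368.
Apparent dip = arctan|0.28368| = 15.8° (true dip is 36.2°, so apparent ≤ true as expected).

15.8°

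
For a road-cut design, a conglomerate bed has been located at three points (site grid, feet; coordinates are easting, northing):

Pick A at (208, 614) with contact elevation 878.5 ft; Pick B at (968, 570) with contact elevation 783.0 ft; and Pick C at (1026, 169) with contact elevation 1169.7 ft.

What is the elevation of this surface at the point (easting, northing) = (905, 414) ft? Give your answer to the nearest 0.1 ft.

949.1 ft

Two edge vectors: Pick A→Pick B = (760, -44, -95.5), Pick A→Pick C = (818, -445, 291.2).
Normal n = (Pick A→Pick B) × (Pick A→Pick C) = (-55310.3, -299431, -302208).
So ∂z/∂easting = −n_x/n_z = −0.183021 and ∂z/∂northing = −n_y/n_z = −0.990811.
Intercept c from Pick A: 878.5 + 38.07 + 608.36 = 1524.93.
At (905, 414): z = −165.6 − 410.2 + 1524.93 = 949.1 ft.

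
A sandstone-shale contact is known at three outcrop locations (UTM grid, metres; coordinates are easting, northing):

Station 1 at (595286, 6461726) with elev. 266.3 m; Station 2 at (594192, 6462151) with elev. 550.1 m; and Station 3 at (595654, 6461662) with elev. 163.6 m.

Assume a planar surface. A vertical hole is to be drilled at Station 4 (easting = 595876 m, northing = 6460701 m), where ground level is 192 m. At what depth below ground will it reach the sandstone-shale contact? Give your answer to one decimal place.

Two edge vectors: Station 1→Station 2 = (-1094, 425, 283.8), Station 1→Station 3 = (368, -64, -102.7).
Normal n = (Station 1→Station 2) × (Station 1→Station 3) = (-25484.3, -7915.4, -86384).
So ∂z/∂easting = −n_x/n_z = −0.295011808 and ∂z/∂northing = −n_y/n_z = −0.091630395.
Intercept c from Station 1: 266.3 + 175616.40 + 592090.50 = 767973.20.
At (595876, 6460701): z_contact = −175790.46 − 591996.58 + 767973.20 = 186.16 m.
Depth below ground = 192 − 186.16 = 5.8 m.

5.8 m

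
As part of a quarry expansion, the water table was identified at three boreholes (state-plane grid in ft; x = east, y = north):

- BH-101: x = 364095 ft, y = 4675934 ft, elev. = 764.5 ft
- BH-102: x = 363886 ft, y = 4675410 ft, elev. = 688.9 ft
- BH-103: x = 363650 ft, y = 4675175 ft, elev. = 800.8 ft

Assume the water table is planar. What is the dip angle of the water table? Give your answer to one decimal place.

Let the plane be z = a·x + b·y + c.
BH-102−BH-101: −209a − 524b = −75.6;  BH-103−BH-101: −445a − 759b = 36.3.
Solving gives a = −1.02485, b = 0.55304.
Gradient magnitude |∇z| = √(a² + b²) = √(1.05032 + 0.30586) = 1.16455.
True dip = arctan(1.16455) = 49.3°, dipping toward ESE (azimuth ≈ 118°).

49.3°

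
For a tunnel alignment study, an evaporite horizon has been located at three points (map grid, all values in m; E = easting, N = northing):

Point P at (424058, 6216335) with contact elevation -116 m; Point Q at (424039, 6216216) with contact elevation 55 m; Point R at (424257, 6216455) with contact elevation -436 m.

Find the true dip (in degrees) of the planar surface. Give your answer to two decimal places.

Let the plane be z = a·E + b·N + c.
Point Q−Point P: −19a − 119b = 171;  Point R−Point P: 199a + 120b = −320.
Solving gives a = −0.82052, b = −1.30597.
Gradient magnitude |∇z| = √(a² + b²) = √(0.67326 + 1.70555) = 1.54234.
True dip = arctan(1.54234) = 57.04°, dipping toward NNE (azimuth ≈ 032°).

57.04°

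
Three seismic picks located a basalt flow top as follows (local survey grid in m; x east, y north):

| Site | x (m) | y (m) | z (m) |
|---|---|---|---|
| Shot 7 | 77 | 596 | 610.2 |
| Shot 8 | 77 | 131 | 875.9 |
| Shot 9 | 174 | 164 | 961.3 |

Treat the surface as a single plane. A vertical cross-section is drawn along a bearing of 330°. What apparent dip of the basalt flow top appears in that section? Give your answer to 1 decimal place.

Let the plane be z = a·x + b·y + c.
Shot 8−Shot 7: 0a − 465b = 265.7;  Shot 9−Shot 7: 97a − 432b = 351.1.
Solving gives a = 1.07481, b = −0.57140.
Unit vector along 330° is (sin 330°, cos 330°) = (-0.5000, 0.8660).
Slope in that direction = a·(-0.5000) + b·(0.8660) = −1.03225.
Apparent dip = arctan|1.03225| = 45.9° (true dip is 50.6°, so apparent ≤ true as expected).

45.9°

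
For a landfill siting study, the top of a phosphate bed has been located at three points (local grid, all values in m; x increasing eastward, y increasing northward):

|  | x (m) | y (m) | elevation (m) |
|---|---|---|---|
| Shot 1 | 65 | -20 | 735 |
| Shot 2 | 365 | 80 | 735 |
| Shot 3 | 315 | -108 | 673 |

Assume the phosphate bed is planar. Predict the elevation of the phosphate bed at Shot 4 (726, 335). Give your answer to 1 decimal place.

783.7 m

Let the plane be z = a·x + b·y + c.
Shot 2−Shot 1: 300a + 100b = 0;  Shot 3−Shot 1: 250a − 88b = −62.
Solving gives a = −0.12062, b = 0.36187.
Then c = 735 − a·65 − b·-20 = 750.08.
At (726, 335): z = −87.6 + 121.2 + 750.08 = 783.7 m.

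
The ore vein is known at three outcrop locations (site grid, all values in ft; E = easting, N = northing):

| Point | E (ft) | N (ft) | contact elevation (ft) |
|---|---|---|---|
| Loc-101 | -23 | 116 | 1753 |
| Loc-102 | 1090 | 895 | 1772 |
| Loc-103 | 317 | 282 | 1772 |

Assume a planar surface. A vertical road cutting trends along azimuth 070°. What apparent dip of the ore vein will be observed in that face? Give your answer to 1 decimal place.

Let the plane be z = a·E + b·N + c.
Loc-102−Loc-101: 1113a + 779b = 19;  Loc-103−Loc-101: 340a + 166b = 19.
Solving gives a = 0.14540, b = −0.18335.
Unit vector along 070° is (sin 70°, cos 70°) = (0.9397, 0.3420).
Slope in that direction = a·(0.9397) + b·(0.3420) = 0.07392.
Apparent dip = arctan|0.07392| = 4.2° (true dip is 13.2°, so apparent ≤ true as expected).

4.2°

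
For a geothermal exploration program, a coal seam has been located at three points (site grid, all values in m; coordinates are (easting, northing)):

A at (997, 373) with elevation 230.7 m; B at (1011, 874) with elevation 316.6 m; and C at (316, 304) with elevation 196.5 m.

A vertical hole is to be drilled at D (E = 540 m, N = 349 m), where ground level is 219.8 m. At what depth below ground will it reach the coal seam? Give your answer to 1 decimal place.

Two edge vectors: A→B = (14, 501, 85.9), A→C = (-681, -69, -34.2).
Normal n = (A→B) × (A→C) = (-11207.1, -58019.1, 340215).
So ∂z/∂E = −n_x/n_z = 0.032941 and ∂z/∂N = −n_y/n_z = 0.170537.
Intercept c from A: 230.7 − 32.84 − 63.61 = 134.25.
At (540, 349): z_contact = 17.79 + 59.52 + 134.25 = 211.55 m.
Depth below ground = 219.8 − 211.55 = 8.2 m.

8.2 m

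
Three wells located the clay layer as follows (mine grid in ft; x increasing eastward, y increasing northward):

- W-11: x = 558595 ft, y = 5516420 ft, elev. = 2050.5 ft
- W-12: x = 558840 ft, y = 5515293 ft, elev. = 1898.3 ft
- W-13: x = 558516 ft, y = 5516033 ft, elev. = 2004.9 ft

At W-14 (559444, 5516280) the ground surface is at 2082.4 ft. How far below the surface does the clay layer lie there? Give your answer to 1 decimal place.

84.2 ft

Two edge vectors: W-11→W-12 = (245, -1127, -152.2), W-11→W-13 = (-79, -387, -45.6).
Normal n = (W-11→W-12) × (W-11→W-13) = (-7510.2, 23195.8, -183848).
So ∂z/∂x = −n_x/n_z = −0.040850050 and ∂z/∂y = −n_y/n_z = 0.126168356.
Intercept c from W-11: 2050.5 + 22818.63 − 695997.64 = −671128.51.
At (559444, 5516280): z_contact = −22853.32 + 695979.98 − 671128.51 = 1998.15 ft.
Depth below ground = 2082.4 − 1998.15 = 84.2 ft.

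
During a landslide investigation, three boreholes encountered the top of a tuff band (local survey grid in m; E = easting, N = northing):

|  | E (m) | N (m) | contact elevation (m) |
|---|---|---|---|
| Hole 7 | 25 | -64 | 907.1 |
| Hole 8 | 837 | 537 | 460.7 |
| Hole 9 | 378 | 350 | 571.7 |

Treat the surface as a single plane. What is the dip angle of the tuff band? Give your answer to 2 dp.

43.08°

Two edge vectors: Hole 7→Hole 8 = (812, 601, -446.4), Hole 7→Hole 9 = (353, 414, -335.4).
Normal n = (Hole 7→Hole 8) × (Hole 7→Hole 9) = (-16765.8, 114765.6, 124015).
So ∂z/∂E = −n_x/n_z = 0.13519 and ∂z/∂N = −n_y/n_z = −0.92542.
Gradient magnitude |∇z| = √(a² + b²) = √(0.01828 + 0.85640) = 0.93524.
True dip = arctan(0.93524) = 43.08°, dipping toward N (azimuth ≈ 352°).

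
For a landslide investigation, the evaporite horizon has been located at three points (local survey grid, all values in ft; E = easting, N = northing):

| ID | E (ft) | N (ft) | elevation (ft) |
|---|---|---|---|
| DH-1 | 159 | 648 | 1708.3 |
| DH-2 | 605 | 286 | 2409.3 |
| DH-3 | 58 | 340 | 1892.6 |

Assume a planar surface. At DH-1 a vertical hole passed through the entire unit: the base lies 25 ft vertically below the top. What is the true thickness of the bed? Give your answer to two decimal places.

15.78 ft

Two edge vectors: DH-1→DH-2 = (446, -362, 701), DH-1→DH-3 = (-101, -308, 184.3).
Normal n = (DH-1→DH-2) × (DH-1→DH-3) = (149191.4, -152998.8, -173930).
So ∂z/∂E = −n_x/n_z = 0.85777 and ∂z/∂N = −n_y/n_z = −0.87966.
|∇z| = √(a²+b²) = 1.22864, so dip δ = arctan(1.22864) = 50.86°.
True thickness = vertical thickness × cos δ = 25 × cos 50.86° = 15.78 ft.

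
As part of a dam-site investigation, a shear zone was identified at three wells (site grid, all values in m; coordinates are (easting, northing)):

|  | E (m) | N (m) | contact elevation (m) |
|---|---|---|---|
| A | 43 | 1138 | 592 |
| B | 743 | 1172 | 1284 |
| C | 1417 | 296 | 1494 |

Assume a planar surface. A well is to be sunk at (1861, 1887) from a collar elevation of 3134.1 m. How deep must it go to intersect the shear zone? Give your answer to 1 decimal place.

413.1 m

Two edge vectors: A→B = (700, 34, 692), A→C = (1374, -842, 902).
Normal n = (A→B) × (A→C) = (613332, 319408, -636116).
So ∂z/∂E = −n_x/n_z = 0.964183 and ∂z/∂N = −n_y/n_z = 0.502122.
Intercept c from A: 592 − 41.46 − 571.42 = −20.87.
At (1861, 1887): z_contact = 1794.34 + 947.50 − 20.87 = 2720.97 m.
Depth below ground = 3134.1 − 2720.97 = 413.1 m.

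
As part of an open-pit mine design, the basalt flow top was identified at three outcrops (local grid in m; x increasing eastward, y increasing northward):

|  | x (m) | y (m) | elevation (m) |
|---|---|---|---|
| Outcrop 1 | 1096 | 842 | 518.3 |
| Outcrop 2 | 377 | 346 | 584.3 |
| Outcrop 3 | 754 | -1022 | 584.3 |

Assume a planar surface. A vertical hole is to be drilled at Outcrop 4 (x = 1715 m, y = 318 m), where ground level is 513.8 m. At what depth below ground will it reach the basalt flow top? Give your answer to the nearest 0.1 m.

Let the plane be z = a·x + b·y + c.
Outcrop 2−Outcrop 1: −719a − 496b = 66;  Outcrop 3−Outcrop 1: −342a − 1864b = 66.
Solving gives a = −0.077131, b = −0.021256.
Then c = 518.3 − a·1096 − b·842 = 620.73.
At (1715, 318): z_contact = −132.28 − 6.76 + 620.73 = 481.69 m.
Depth below ground = 513.8 − 481.69 = 32.1 m.

32.1 m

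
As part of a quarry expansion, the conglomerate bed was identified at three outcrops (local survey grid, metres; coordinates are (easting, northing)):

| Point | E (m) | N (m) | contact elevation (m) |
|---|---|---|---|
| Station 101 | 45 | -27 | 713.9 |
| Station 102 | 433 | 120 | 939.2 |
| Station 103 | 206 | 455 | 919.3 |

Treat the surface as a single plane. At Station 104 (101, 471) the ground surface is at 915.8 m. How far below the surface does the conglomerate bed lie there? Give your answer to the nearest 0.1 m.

Two edge vectors: Station 101→Station 102 = (388, 147, 225.3), Station 101→Station 103 = (161, 482, 205.4).
Normal n = (Station 101→Station 102) × (Station 101→Station 103) = (-78400.8, -43421.9, 163349).
So ∂z/∂E = −n_x/n_z = 0.47996 and ∂z/∂N = −n_y/n_z = 0.26582.
Intercept c from Station 101: 713.9 − 21.60 + 7.18 = 699.48.
At (101, 471): z_contact = 48.48 + 125.20 + 699.48 = 873.16 m.
Depth below ground = 915.8 − 873.16 = 42.6 m.

42.6 m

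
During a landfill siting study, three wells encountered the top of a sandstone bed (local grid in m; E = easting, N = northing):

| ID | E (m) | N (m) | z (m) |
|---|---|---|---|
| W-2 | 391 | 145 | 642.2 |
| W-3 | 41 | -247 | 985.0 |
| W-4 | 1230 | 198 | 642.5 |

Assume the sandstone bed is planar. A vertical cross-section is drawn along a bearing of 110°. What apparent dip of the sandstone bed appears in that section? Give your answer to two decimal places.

Let the plane be z = a·E + b·N + c.
W-3−W-2: −350a − 392b = 342.8;  W-4−W-2: 839a + 53b = 0.3.
Solving gives a = 0.05892, b = −0.92710.
Unit vector along 110° is (sin 110°, cos 110°) = (0.9397, -0.3420).
Slope in that direction = a·(0.9397) + b·(-0.3420) = 0.37246.
Apparent dip = arctan|0.37246| = 20.43° (true dip is 42.9°, so apparent ≤ true as expected).

20.43°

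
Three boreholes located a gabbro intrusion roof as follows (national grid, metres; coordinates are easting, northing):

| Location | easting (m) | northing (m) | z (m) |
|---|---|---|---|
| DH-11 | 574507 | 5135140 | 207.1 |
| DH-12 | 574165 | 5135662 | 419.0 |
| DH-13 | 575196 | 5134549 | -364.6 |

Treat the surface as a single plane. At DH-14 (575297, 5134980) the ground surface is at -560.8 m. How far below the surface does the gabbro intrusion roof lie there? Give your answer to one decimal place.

50.3 m

Let the plane be z = a·easting + b·northing + c.
DH-12−DH-11: −342a + 522b = 211.9;  DH-13−DH-11: 689a − 591b = −571.7.
Solving gives a = −1.099396328, b = −0.314355449.
Then c = 207.1 − a·574507 − b·5135140 = 2246077.23.
At (575297, 5134980): z_contact = −632479.41 − 1614208.94 + 2246077.23 = -611.13 m.
Depth below ground = -560.8 − (-611.13) = 50.3 m.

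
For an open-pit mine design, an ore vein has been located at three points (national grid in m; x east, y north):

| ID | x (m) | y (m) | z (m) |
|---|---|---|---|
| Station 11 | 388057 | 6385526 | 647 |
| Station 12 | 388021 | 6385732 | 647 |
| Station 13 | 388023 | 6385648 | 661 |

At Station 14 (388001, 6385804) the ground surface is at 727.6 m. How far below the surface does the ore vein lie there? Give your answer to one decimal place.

Let the plane be z = a·x + b·y + c.
Station 12−Station 11: −36a + 206b = 0;  Station 13−Station 11: −34a + 122b = 14.
Solving gives a = −1.104134763, b = −0.192955590.
Then c = 647 − a·388057 − b·6385526 = 1661237.16.
At (388001, 6385804): z_contact = −428405.39 − 1232176.58 + 1661237.16 = 655.19 m.
Depth below ground = 727.6 − 655.19 = 72.4 m.

72.4 m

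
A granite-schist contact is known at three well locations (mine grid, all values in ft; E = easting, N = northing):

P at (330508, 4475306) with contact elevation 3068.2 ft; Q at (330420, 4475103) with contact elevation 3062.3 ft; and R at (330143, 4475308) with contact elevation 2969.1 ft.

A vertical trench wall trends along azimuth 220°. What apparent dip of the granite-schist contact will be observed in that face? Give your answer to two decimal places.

6.08°

Two edge vectors: P→Q = (-88, -203, -5.9), P→R = (-365, 2, -99.1).
Normal n = (P→Q) × (P→R) = (20129.1, -6567.3, -74271).
So ∂z/∂E = −n_x/n_z = 0.27102 and ∂z/∂N = −n_y/n_z = −0.08842.
Unit vector along 220° is (sin 220°, cos 220°) = (-0.6428, -0.7660).
Slope in that direction = a·(-0.6428) + b·(-0.7660) = −0.10647.
Apparent dip = arctan|0.10647| = 6.08° (true dip is 15.9°, so apparent ≤ true as expected).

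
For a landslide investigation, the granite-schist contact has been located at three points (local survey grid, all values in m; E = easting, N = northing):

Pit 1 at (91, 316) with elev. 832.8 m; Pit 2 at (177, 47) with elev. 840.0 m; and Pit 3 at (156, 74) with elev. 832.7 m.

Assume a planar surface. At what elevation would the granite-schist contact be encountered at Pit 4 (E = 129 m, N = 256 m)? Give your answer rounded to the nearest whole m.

Two edge vectors: Pit 1→Pit 2 = (86, -269, 7.2), Pit 1→Pit 3 = (65, -242, -0.1).
Normal n = (Pit 1→Pit 2) × (Pit 1→Pit 3) = (1769.3, 476.6, -3327).
So ∂z/∂E = −n_x/n_z = 0.53180 and ∂z/∂N = −n_y/n_z = 0.14325.
Intercept c from Pit 1: 832.8 − 48.39 − 45.27 = 739.14.
At (129, 256): z = 68.6 + 36.7 + 739.14 = 844.4 m.

844 m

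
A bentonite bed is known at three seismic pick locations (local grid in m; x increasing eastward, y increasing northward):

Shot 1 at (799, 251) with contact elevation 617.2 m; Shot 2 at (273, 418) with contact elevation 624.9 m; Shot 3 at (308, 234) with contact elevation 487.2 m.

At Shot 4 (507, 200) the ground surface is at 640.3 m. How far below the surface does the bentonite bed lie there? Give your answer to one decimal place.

132.9 m

Two edge vectors: Shot 1→Shot 2 = (-526, 167, 7.7), Shot 1→Shot 3 = (-491, -17, -130).
Normal n = (Shot 1→Shot 2) × (Shot 1→Shot 3) = (-21579.1, -72160.7, 90939).
So ∂z/∂x = −n_x/n_z = 0.23729 and ∂z/∂y = −n_y/n_z = 0.79351.
Intercept c from Shot 1: 617.2 − 189.60 − 199.17 = 228.43.
At (507, 200): z_contact = 120.31 + 158.70 + 228.43 = 507.44 m.
Depth below ground = 640.3 − 507.44 = 132.9 m.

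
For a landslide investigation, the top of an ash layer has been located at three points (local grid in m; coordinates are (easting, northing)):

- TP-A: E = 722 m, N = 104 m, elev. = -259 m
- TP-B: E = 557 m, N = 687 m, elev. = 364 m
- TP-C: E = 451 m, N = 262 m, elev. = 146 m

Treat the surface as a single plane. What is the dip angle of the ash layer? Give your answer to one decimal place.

Let the plane be z = a·E + b·N + c.
TP-B−TP-A: −165a + 583b = 623;  TP-C−TP-A: −271a + 158b = 405.
Solving gives a = −1.04365, b = 0.77324.
Gradient magnitude |∇z| = √(a² + b²) = √(1.08920 + 0.59790) = 1.29888.
True dip = arctan(1.29888) = 52.4°, dipping toward SE (azimuth ≈ 127°).

52.4°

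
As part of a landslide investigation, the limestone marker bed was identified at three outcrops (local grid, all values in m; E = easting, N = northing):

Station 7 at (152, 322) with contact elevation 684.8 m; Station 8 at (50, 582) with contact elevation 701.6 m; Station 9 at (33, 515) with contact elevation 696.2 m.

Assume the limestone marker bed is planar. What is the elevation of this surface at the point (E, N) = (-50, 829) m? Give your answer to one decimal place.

Two edge vectors: Station 7→Station 8 = (-102, 260, 16.8), Station 7→Station 9 = (-119, 193, 11.4).
Normal n = (Station 7→Station 8) × (Station 7→Station 9) = (-278.4, -836.4, 11254).
So ∂z/∂E = −n_x/n_z = 0.02474 and ∂z/∂N = −n_y/n_z = 0.07432.
Intercept c from Station 7: 684.8 − 3.76 − 23.93 = 657.11.
At (-50, 829): z = −1.2 + 61.6 + 657.11 = 717.5 m.

717.5 m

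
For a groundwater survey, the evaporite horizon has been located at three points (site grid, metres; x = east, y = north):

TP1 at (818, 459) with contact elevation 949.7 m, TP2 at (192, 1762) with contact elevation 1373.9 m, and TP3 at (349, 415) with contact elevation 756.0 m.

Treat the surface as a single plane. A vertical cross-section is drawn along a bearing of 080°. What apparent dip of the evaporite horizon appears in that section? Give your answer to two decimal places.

Two edge vectors: TP1→TP2 = (-626, 1303, 424.2), TP1→TP3 = (-469, -44, -193.7).
Normal n = (TP1→TP2) × (TP1→TP3) = (-233726.3, -320206, 638651).
So ∂z/∂x = −n_x/n_z = 0.36597 and ∂z/∂y = −n_y/n_z = 0.50138.
Unit vector along 080° is (sin 80°, cos 80°) = (0.9848, 0.1736).
Slope in that direction = a·(0.9848) + b·(0.1736) = 0.44747.
Apparent dip = arctan|0.44747| = 24.11° (true dip is 31.8°, so apparent ≤ true as expected).

24.11°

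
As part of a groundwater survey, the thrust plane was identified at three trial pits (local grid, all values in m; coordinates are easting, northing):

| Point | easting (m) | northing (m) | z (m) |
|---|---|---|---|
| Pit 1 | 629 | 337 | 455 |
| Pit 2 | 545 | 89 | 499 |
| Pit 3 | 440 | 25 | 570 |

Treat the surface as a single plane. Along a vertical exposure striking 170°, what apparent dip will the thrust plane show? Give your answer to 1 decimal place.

Two edge vectors: Pit 1→Pit 2 = (-84, -248, 44), Pit 1→Pit 3 = (-189, -312, 115).
Normal n = (Pit 1→Pit 2) × (Pit 1→Pit 3) = (-14792, 1344, -20664).
So ∂z/∂easting = −n_x/n_z = −0.71583 and ∂z/∂northing = −n_y/n_z = 0.06504.
Unit vector along 170° is (sin 170°, cos 170°) = (0.1736, -0.9848).
Slope in that direction = a·(0.1736) + b·(-0.9848) = −0.18836.
Apparent dip = arctan|0.18836| = 10.7° (true dip is 35.7°, so apparent ≤ true as expected).

10.7°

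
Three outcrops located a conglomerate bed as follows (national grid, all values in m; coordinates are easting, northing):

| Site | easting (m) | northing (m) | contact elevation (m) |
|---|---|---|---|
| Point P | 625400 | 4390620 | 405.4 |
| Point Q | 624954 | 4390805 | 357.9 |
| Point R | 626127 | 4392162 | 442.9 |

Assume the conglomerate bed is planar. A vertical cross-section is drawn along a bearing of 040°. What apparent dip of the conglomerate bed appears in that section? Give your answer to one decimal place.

2.6°

Let the plane be z = a·easting + b·northing + c.
Point Q−Point P: −446a + 185b = −47.5;  Point R−Point P: 727a + 1542b = 37.5.
Solving gives a = 0.09752, b = −0.02166.
Unit vector along 040° is (sin 40°, cos 40°) = (0.6428, 0.7660).
Slope in that direction = a·(0.6428) + b·(0.7660) = 0.04609.
Apparent dip = arctan|0.04609| = 2.6° (true dip is 5.7°, so apparent ≤ true as expected).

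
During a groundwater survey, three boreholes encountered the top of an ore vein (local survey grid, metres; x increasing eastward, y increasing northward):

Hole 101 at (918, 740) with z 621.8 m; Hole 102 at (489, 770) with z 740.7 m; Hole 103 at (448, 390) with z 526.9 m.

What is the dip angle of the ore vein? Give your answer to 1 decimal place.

32.4°

Let the plane be z = a·x + b·y + c.
Hole 102−Hole 101: −429a + 30b = 118.9;  Hole 103−Hole 101: −470a − 350b = −94.9.
Solving gives a = −0.23603, b = 0.58810.
Gradient magnitude |∇z| = √(a² + b²) = √(0.05571 + 0.34586) = 0.63370.
True dip = arctan(0.63370) = 32.4°, dipping toward SSE (azimuth ≈ 158°).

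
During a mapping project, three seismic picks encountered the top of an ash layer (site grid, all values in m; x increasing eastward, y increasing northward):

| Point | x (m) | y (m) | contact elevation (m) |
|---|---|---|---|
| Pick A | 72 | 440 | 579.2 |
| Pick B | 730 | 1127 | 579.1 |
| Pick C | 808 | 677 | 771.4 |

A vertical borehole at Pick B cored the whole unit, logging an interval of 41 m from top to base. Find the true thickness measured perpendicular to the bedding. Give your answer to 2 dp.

Two edge vectors: Pick A→Pick B = (658, 687, -0.1), Pick A→Pick C = (736, 237, 192.2).
Normal n = (Pick A→Pick B) × (Pick A→Pick C) = (132065.1, -126541.2, -349686).
So ∂z/∂x = −n_x/n_z = 0.37767 and ∂z/∂y = −n_y/n_z = −0.36187.
|∇z| = √(a²+b²) = 0.52305, so dip δ = arctan(0.52305) = 27.61°.
True thickness = vertical thickness × cos δ = 41 × cos 27.61° = 36.33 m.

36.33 m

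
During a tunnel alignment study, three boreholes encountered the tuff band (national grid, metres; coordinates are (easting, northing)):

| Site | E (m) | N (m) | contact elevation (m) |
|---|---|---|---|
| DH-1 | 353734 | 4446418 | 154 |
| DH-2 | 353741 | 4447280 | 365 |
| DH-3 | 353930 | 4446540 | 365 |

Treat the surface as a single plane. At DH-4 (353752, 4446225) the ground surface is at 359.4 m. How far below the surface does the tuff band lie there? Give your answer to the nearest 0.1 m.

234.5 m

Let the plane be z = a·E + b·N + c.
DH-2−DH-1: 7a + 862b = 211;  DH-3−DH-1: 196a + 122b = 211.
Solving gives a = 0.928862925, b = 0.237236612.
Then c = 154 − a·353734 − b·4446418 = −1383269.54.
At (353752, 4446225): z_contact = 328587.12 + 1054807.36 − 1383269.54 = 124.93 m.
Depth below ground = 359.4 − 124.93 = 234.5 m.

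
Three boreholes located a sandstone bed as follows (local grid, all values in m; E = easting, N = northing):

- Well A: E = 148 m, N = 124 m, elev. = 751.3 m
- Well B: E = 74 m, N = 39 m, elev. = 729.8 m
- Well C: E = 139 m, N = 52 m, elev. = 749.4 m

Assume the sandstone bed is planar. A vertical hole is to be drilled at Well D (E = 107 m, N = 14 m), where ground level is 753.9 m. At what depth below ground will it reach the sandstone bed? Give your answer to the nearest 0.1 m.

Let the plane be z = a·E + b·N + c.
Well B−Well A: −74a − 85b = −21.5;  Well C−Well A: −9a − 72b = −1.9.
Solving gives a = 0.30386, b = −0.01159.
Then c = 751.3 − a·148 − b·124 = 707.77.
At (107, 14): z_contact = 32.51 − 0.16 + 707.77 = 740.12 m.
Depth below ground = 753.9 − 740.12 = 13.8 m.

13.8 m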